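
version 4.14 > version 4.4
True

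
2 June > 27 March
True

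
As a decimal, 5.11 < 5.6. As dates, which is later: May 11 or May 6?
May 11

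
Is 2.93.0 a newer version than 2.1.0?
Yes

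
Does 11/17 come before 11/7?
No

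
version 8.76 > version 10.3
False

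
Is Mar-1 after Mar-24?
No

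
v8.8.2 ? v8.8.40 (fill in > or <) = <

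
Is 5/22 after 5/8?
Yes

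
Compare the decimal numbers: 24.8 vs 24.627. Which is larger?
24.8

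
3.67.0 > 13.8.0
False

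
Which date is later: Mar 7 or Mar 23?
Mar 23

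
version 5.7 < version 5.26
True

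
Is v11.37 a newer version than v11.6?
Yes. Version numbers are compared segment by segment as integers, not as decimals: minor version 37 > 6, so v11.37 > v11.6 (even though the decimal 11.37 < 11.6).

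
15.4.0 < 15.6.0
True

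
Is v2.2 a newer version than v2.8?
No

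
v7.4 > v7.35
False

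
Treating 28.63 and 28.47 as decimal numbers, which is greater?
28.63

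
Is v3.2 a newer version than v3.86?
No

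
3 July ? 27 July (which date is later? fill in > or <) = <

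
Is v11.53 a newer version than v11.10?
Yes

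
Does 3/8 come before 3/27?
Yes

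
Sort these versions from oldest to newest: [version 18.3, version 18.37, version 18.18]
[version 18.3, version 18.18, version 18.37]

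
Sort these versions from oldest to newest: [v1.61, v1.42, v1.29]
[v1.29, v1.42, v1.61]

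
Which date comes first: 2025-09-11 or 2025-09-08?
2025-09-08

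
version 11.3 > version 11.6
False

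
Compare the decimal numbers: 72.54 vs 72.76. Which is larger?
72.76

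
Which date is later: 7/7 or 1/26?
7/7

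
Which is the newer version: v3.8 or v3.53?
v3.53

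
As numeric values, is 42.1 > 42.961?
False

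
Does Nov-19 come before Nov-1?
No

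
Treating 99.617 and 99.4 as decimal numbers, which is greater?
99.617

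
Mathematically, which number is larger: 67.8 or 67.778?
67.8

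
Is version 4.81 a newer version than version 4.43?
Yes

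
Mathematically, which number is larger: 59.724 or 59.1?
59.724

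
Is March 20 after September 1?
No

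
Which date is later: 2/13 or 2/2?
2/13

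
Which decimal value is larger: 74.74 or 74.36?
74.74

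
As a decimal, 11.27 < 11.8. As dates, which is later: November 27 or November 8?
November 27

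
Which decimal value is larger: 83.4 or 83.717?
83.717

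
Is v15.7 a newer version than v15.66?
No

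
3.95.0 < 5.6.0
True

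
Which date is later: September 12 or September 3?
September 12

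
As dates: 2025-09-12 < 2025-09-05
False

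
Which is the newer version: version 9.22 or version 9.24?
version 9.24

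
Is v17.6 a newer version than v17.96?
No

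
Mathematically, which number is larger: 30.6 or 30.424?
30.6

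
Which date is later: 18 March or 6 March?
18 March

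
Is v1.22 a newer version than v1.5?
Yes. Version numbers are compared segment by segment as integers, not as decimals: minor version 22 > 5, so v1.22 > v1.5 (even though the decimal 1.22 < 1.5).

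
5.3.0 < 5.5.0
True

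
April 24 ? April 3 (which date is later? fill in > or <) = >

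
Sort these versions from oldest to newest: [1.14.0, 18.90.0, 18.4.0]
[1.14.0, 18.4.0, 18.90.0]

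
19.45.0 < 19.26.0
False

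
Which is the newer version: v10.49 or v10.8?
v10.49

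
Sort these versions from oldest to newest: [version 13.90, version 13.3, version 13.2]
[version 13.2, version 13.3, version 13.90]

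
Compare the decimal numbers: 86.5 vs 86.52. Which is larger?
86.52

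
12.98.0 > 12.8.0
True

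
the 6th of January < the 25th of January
True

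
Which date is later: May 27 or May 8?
May 27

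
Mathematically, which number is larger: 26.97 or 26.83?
26.97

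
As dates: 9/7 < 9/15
True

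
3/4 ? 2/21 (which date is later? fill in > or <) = >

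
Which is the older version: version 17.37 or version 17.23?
version 17.23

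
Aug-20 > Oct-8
False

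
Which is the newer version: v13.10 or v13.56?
v13.56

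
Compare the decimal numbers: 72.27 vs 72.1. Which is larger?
72.27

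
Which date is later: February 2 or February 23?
February 23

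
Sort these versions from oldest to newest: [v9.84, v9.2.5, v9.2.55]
[v9.2.5, v9.2.55, v9.84]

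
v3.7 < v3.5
False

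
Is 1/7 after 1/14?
No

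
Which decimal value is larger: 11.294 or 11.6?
11.6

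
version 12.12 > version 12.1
True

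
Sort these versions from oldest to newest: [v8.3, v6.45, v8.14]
[v6.45, v8.3, v8.14]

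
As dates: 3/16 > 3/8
True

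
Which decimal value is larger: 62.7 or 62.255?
62.7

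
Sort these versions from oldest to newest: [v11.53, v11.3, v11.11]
[v11.3, v11.11, v11.53]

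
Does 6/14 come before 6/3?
No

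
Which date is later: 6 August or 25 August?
25 August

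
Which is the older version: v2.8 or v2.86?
v2.8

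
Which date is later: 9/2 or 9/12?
9/12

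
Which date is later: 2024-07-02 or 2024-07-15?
2024-07-15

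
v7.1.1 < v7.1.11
True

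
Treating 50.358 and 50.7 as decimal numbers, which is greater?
50.7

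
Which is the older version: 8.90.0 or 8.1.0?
8.1.0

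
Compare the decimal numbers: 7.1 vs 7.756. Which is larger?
7.756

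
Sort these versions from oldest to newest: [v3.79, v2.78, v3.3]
[v2.78, v3.3, v3.79]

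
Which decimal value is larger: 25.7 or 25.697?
25.7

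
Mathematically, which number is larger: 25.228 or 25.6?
25.6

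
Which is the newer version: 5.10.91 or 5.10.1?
5.10.91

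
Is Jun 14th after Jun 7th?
Yes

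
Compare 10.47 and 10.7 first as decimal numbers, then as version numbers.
As decimals: 10.47 < 10.7. As versions: v10.47 > v10.7 (minor version 47 > 7).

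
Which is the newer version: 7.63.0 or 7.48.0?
7.63.0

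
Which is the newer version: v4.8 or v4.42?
v4.42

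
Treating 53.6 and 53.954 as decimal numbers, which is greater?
53.954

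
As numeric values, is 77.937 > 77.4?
True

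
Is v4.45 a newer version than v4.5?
Yes. Version numbers are compared segment by segment as integers, not as decimals: minor version 45 > 5, so v4.45 > v4.5 (even though the decimal 4.45 < 4.5).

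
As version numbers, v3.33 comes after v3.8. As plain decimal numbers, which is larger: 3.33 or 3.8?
3.8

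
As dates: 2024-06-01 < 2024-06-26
True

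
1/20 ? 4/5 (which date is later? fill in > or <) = <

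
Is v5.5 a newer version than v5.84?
No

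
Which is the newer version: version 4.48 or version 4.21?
version 4.48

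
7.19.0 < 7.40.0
True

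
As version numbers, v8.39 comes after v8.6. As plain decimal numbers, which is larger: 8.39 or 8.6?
8.6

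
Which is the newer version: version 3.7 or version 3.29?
version 3.29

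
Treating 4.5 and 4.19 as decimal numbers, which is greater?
4.5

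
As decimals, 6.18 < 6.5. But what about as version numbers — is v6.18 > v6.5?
True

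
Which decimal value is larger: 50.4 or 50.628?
50.628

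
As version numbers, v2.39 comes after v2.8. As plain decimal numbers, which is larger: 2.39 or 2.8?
2.8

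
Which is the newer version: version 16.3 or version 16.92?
version 16.92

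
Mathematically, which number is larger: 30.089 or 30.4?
30.4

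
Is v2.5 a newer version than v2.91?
No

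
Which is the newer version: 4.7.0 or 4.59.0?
4.59.0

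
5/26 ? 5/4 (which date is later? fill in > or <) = >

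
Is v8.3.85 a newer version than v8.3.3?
Yes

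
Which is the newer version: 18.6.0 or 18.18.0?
18.18.0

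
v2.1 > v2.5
False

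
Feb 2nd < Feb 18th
True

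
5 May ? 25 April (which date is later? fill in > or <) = >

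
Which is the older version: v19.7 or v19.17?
v19.7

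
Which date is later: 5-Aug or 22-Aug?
22-Aug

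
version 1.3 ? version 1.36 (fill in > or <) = <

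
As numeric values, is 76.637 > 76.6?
True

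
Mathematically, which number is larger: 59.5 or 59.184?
59.5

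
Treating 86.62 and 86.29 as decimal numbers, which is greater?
86.62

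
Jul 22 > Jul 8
True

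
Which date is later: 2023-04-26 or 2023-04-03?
2023-04-26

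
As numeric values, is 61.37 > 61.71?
False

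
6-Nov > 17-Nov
False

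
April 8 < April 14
True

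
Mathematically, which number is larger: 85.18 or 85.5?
85.5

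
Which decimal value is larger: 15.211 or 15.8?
15.8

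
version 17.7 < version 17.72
True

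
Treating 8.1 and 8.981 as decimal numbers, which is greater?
8.981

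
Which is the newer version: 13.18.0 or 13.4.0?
13.18.0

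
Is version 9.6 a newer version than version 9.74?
No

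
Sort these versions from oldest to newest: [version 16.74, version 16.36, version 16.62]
[version 16.36, version 16.62, version 16.74]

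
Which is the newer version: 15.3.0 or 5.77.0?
15.3.0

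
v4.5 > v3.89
True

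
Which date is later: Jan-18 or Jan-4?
Jan-18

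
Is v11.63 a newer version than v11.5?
Yes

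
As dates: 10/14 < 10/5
False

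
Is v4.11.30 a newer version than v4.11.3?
Yes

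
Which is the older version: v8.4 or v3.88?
v3.88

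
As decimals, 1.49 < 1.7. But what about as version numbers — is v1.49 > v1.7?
True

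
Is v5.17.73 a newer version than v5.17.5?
Yes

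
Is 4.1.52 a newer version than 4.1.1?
Yes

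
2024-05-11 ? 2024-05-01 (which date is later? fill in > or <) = >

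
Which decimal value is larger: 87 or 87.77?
87.77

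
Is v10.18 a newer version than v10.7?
Yes. Version numbers are compared segment by segment as integers, not as decimals: minor version 18 > 7, so v10.18 > v10.7 (even though the decimal 10.18 < 10.7).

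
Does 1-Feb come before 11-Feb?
Yes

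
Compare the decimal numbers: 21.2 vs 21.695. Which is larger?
21.695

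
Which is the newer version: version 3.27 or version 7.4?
version 7.4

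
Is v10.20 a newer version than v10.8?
Yes. Version numbers are compared segment by segment as integers, not as decimals: minor version 20 > 8, so v10.20 > v10.8 (even though the decimal 10.20 < 10.8).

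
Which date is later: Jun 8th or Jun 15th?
Jun 15th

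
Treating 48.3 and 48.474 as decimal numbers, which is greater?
48.474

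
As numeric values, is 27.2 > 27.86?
False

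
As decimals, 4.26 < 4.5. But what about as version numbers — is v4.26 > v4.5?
True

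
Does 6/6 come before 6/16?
Yes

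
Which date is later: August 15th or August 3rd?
August 15th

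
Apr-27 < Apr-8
False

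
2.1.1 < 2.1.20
True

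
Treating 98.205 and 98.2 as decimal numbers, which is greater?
98.205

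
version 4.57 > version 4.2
True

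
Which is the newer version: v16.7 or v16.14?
v16.14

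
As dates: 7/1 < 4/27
False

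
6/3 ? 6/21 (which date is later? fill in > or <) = <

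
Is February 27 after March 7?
No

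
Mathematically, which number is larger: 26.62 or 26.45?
26.62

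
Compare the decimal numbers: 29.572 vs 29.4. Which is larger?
29.572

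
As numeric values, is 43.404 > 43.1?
True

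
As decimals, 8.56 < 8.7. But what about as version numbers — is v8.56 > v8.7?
True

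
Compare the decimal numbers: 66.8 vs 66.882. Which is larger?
66.882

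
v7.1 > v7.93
False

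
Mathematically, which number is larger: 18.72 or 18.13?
18.72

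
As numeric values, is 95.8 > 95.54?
True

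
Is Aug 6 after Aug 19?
No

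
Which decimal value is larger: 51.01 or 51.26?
51.26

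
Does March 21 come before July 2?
Yes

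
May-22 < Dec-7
True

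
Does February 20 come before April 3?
Yes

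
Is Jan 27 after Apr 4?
No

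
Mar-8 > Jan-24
True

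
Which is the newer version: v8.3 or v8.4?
v8.4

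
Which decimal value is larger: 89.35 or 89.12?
89.35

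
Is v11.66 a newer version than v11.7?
Yes. Version numbers are compared segment by segment as integers, not as decimals: minor version 66 > 7, so v11.66 > v11.7 (even though the decimal 11.66 < 11.7).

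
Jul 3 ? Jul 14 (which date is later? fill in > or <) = <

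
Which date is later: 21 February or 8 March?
8 March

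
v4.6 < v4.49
True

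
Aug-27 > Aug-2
True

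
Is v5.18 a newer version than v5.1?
Yes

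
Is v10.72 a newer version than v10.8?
Yes. Version numbers are compared segment by segment as integers, not as decimals: minor version 72 > 8, so v10.72 > v10.8 (even though the decimal 10.72 < 10.8).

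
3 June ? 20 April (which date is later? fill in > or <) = >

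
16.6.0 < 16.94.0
True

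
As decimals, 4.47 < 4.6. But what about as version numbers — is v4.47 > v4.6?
True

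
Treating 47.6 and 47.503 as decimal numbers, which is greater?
47.6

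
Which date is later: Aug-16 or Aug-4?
Aug-16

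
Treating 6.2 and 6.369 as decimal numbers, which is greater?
6.369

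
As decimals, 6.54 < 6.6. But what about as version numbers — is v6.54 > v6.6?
True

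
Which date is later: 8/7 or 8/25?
8/25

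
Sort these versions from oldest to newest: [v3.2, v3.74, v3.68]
[v3.2, v3.68, v3.74]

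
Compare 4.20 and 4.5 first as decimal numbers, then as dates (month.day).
As decimals: 4.20 < 4.5. As dates: 4/20 is later than 4/5 (day 20 > day 5).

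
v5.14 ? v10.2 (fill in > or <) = <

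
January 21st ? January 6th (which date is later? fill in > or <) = >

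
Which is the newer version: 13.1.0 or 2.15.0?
13.1.0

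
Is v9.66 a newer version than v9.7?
Yes. Version numbers are compared segment by segment as integers, not as decimals: minor version 66 > 7, so v9.66 > v9.7 (even though the decimal 9.66 < 9.7).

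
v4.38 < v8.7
True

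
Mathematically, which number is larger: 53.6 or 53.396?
53.6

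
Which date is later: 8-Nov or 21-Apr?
8-Nov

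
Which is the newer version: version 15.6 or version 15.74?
version 15.74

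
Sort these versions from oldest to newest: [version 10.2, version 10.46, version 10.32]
[version 10.2, version 10.32, version 10.46]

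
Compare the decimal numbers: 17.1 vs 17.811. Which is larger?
17.811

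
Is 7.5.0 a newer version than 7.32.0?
No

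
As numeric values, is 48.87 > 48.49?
True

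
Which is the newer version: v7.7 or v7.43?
v7.43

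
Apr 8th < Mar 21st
False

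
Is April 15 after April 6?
Yes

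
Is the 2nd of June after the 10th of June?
No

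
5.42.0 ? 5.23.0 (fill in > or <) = >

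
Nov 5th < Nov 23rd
True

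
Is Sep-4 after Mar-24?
Yes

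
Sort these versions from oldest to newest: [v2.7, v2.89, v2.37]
[v2.7, v2.37, v2.89]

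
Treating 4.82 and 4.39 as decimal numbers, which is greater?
4.82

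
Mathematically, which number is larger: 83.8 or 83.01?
83.8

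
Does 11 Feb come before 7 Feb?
No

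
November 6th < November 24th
True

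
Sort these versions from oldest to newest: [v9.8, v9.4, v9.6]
[v9.4, v9.6, v9.8]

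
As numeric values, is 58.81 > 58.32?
True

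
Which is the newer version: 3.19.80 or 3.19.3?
3.19.80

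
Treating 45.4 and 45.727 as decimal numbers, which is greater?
45.727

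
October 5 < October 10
True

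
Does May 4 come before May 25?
Yes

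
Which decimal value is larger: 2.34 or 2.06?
2.34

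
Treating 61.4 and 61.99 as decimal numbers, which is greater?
61.99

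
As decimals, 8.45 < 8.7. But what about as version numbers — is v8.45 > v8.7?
True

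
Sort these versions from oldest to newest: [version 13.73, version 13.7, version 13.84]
[version 13.7, version 13.73, version 13.84]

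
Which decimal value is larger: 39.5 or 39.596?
39.596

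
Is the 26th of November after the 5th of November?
Yes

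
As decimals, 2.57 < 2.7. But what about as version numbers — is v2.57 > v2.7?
True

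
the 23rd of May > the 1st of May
True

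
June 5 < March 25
False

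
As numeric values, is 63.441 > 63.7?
False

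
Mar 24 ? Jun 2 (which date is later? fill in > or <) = <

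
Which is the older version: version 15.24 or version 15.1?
version 15.1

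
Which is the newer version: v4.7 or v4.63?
v4.63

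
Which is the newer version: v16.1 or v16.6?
v16.6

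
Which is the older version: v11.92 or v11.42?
v11.42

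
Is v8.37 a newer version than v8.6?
Yes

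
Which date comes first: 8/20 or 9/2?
8/20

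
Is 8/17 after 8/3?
Yes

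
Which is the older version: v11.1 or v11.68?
v11.1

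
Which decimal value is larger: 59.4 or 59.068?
59.4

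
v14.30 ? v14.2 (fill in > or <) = >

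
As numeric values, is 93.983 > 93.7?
True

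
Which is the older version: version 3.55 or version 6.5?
version 3.55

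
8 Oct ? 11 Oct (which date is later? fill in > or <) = <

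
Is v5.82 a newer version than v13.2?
No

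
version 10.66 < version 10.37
False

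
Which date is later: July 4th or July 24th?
July 24th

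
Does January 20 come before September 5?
Yes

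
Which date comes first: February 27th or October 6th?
February 27th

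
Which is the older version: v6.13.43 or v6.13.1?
v6.13.1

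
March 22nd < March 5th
False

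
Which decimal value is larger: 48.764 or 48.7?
48.764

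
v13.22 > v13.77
False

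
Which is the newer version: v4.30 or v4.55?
v4.55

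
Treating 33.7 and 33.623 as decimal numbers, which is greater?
33.7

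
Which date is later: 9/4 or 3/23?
9/4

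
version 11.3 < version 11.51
True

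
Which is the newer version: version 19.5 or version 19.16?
version 19.16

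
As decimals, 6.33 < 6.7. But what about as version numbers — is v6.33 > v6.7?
True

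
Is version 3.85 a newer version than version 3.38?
Yes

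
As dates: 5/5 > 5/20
False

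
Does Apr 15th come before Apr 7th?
No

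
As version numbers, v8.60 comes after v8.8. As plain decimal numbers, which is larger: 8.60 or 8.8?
8.8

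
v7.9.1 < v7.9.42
True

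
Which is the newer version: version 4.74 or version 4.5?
version 4.74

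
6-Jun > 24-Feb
True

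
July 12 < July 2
False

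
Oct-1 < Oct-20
True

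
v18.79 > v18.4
True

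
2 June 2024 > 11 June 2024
False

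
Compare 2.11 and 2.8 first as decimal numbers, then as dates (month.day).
As decimals: 2.11 < 2.8. As dates: 2/11 is later than 2/8 (day 11 > day 8).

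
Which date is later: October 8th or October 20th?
October 20th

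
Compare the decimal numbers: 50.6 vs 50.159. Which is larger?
50.6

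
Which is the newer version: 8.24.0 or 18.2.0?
18.2.0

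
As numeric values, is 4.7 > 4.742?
False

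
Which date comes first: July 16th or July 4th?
July 4th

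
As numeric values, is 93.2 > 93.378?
False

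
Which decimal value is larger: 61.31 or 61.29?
61.31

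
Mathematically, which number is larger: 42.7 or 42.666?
42.7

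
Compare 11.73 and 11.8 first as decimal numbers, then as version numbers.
As decimals: 11.73 < 11.8. As versions: v11.73 > v11.8 (minor version 73 > 8).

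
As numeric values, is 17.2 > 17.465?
False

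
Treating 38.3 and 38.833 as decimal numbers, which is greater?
38.833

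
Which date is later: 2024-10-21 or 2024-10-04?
2024-10-21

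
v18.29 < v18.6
False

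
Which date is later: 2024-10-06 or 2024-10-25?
2024-10-25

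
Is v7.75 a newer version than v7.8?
Yes. Version numbers are compared segment by segment as integers, not as decimals: minor version 75 > 8, so v7.75 > v7.8 (even though the decimal 7.75 < 7.8).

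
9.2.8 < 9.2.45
True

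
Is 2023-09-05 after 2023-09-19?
No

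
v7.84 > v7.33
True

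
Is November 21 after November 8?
Yes. Day 21 comes after day 8 in November — this is a date comparison, not a decimal one (the decimal 11.21 would be smaller than 11.8).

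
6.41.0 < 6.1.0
False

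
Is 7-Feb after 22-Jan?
Yes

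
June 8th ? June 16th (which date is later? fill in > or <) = <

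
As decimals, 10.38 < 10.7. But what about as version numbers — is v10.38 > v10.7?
True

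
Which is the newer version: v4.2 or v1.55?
v4.2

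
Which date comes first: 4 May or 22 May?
4 May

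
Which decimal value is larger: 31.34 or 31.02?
31.34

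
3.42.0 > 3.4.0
True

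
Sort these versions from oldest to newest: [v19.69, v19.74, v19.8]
[v19.8, v19.69, v19.74]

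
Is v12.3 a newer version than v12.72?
No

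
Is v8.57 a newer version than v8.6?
Yes. Version numbers are compared segment by segment as integers, not as decimals: minor version 57 > 6, so v8.57 > v8.6 (even though the decimal 8.57 < 8.6).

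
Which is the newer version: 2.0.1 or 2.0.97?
2.0.97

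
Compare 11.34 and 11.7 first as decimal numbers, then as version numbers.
As decimals: 11.34 < 11.7. As versions: v11.34 > v11.7 (minor version 34 > 7).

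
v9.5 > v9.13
False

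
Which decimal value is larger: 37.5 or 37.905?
37.905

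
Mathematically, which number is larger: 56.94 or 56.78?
56.94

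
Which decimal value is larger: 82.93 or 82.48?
82.93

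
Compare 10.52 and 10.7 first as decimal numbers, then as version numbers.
As decimals: 10.52 < 10.7. As versions: v10.52 > v10.7 (minor version 52 > 7).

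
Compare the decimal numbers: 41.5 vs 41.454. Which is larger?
41.5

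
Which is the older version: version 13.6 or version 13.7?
version 13.6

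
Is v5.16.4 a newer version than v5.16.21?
No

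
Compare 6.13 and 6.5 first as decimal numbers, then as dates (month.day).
As decimals: 6.13 < 6.5. As dates: 6/13 is later than 6/5 (day 13 > day 5).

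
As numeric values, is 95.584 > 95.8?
False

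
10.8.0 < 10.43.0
True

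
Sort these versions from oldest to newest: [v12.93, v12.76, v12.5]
[v12.5, v12.76, v12.93]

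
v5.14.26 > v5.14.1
True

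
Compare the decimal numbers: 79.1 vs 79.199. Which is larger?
79.199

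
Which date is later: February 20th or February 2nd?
February 20th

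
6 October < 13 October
True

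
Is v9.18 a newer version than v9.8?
Yes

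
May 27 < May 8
False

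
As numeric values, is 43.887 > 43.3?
True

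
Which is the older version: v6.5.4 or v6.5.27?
v6.5.4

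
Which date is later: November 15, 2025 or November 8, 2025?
November 15, 2025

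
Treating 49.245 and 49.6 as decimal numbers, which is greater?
49.6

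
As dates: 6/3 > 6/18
False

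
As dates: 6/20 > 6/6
True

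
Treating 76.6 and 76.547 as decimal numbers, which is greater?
76.6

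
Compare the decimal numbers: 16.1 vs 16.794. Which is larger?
16.794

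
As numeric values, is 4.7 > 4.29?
True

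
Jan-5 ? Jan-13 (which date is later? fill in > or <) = <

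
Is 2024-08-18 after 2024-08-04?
Yes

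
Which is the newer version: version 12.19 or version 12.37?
version 12.37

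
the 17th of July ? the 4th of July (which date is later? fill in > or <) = >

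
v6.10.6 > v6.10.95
False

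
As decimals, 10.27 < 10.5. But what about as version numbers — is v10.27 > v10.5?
True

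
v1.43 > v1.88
False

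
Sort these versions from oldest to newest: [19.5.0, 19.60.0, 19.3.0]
[19.3.0, 19.5.0, 19.60.0]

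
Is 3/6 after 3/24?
No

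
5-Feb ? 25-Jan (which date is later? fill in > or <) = >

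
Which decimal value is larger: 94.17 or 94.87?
94.87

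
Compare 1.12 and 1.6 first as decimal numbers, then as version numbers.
As decimals: 1.12 < 1.6. As versions: v1.12 > v1.6 (minor version 12 > 6).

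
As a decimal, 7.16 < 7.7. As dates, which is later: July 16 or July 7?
July 16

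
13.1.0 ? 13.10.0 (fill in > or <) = <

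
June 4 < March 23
False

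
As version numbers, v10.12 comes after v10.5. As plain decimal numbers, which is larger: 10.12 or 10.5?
10.5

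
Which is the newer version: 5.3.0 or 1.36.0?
5.3.0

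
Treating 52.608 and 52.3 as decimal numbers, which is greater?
52.608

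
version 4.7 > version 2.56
True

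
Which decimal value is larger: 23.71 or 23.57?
23.71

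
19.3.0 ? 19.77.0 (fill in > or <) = <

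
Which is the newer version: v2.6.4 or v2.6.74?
v2.6.74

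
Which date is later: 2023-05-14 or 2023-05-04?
2023-05-14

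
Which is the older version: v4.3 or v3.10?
v3.10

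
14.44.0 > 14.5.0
True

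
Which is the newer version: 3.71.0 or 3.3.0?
3.71.0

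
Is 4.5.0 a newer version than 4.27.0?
No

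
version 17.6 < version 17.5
False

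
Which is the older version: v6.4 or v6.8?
v6.4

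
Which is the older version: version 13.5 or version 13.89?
version 13.5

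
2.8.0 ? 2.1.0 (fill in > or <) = >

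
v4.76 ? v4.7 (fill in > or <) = >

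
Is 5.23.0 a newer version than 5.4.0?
Yes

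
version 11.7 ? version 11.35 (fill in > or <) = <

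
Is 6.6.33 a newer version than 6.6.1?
Yes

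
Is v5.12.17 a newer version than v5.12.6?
Yes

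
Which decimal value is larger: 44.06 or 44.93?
44.93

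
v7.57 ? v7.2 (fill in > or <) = >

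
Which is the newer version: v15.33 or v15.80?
v15.80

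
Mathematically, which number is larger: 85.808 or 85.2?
85.808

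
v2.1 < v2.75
True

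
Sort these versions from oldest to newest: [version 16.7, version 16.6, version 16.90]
[version 16.6, version 16.7, version 16.90]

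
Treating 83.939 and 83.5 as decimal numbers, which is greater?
83.939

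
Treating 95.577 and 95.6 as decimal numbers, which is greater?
95.6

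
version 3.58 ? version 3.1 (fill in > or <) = >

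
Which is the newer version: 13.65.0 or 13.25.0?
13.65.0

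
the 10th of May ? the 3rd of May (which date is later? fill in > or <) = >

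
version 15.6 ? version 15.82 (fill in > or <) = <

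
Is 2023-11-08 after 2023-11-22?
No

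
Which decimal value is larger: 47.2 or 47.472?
47.472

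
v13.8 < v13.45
True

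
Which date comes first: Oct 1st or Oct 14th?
Oct 1st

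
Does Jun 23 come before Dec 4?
Yes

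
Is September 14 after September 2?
Yes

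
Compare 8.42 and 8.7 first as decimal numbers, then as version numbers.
As decimals: 8.42 < 8.7. As versions: v8.42 > v8.7 (minor version 42 > 7).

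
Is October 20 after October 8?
Yes. Day 20 comes after day 8 in October — this is a date comparison, not a decimal one (the decimal 10.20 would be smaller than 10.8).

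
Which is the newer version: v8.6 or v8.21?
v8.21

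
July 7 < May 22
False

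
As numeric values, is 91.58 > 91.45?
True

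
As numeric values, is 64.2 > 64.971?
False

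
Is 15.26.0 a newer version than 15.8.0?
Yes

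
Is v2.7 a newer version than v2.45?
No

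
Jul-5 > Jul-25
False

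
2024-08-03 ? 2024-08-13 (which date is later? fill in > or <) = <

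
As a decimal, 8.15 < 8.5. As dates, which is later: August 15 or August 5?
August 15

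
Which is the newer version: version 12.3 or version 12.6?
version 12.6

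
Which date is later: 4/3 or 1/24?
4/3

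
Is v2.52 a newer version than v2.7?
Yes. Version numbers are compared segment by segment as integers, not as decimals: minor version 52 > 7, so v2.52 > v2.7 (even though the decimal 2.52 < 2.7).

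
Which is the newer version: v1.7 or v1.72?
v1.72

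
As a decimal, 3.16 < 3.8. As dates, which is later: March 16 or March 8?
March 16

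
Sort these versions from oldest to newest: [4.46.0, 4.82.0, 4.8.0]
[4.8.0, 4.46.0, 4.82.0]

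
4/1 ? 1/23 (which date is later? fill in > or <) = >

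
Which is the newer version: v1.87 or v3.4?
v3.4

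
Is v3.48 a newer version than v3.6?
Yes. Version numbers are compared segment by segment as integers, not as decimals: minor version 48 > 6, so v3.48 > v3.6 (even though the decimal 3.48 < 3.6).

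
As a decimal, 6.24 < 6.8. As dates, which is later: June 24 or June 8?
June 24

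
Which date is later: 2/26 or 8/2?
8/2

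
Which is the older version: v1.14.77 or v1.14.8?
v1.14.8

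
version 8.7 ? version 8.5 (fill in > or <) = >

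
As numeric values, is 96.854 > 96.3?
True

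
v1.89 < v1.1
False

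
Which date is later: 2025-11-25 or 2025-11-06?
2025-11-25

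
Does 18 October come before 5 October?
No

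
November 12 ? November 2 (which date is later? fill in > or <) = >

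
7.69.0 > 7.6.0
True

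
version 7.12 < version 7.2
False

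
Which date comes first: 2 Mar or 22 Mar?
2 Mar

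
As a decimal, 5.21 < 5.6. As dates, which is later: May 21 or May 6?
May 21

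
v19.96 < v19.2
False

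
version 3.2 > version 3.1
True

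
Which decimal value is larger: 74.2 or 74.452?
74.452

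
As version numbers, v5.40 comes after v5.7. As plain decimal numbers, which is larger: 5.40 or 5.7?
5.7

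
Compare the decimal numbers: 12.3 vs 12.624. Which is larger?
12.624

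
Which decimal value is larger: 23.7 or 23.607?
23.7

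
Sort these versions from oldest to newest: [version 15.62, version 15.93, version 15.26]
[version 15.26, version 15.62, version 15.93]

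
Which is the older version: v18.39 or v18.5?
v18.5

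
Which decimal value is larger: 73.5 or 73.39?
73.5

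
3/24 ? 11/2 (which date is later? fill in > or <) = <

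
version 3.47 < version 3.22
False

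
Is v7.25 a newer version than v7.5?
Yes. Version numbers are compared segment by segment as integers, not as decimals: minor version 25 > 5, so v7.25 > v7.5 (even though the decimal 7.25 < 7.5).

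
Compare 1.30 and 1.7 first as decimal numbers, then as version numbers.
As decimals: 1.30 < 1.7. As versions: v1.30 > v1.7 (minor version 30 > 7).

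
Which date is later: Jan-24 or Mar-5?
Mar-5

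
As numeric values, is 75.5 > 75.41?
True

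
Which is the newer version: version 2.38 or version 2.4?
version 2.38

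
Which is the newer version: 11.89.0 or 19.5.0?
19.5.0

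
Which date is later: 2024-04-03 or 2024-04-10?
2024-04-10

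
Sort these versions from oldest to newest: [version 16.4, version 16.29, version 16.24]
[version 16.4, version 16.24, version 16.29]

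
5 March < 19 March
True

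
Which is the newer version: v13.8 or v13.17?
v13.17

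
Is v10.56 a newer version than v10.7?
Yes. Version numbers are compared segment by segment as integers, not as decimals: minor version 56 > 7, so v10.56 > v10.7 (even though the decimal 10.56 < 10.7).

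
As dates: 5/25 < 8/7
True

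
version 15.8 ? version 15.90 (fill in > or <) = <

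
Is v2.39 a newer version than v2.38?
Yes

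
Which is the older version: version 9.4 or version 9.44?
version 9.4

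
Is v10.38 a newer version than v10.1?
Yes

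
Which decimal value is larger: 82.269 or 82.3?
82.3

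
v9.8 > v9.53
False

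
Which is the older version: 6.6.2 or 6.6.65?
6.6.2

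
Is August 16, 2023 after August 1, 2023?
Yes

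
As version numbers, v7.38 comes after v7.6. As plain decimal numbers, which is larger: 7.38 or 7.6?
7.6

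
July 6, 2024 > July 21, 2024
False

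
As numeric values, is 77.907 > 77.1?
True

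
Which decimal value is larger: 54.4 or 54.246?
54.4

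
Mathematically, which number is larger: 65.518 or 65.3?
65.518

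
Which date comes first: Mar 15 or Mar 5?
Mar 5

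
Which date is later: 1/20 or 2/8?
2/8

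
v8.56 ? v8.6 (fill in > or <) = >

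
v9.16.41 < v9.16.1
False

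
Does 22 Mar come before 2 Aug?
Yes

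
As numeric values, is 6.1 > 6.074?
True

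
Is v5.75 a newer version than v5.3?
Yes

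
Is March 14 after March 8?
Yes. Day 14 comes after day 8 in March — this is a date comparison, not a decimal one (the decimal 3.14 would be smaller than 3.8).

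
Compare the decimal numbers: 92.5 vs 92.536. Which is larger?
92.536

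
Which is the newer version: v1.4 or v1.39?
v1.39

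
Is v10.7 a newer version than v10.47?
No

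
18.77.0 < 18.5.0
False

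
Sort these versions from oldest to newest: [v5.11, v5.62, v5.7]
[v5.7, v5.11, v5.62]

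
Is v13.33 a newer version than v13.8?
Yes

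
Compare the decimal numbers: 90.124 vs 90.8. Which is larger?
90.8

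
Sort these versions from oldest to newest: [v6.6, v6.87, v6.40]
[v6.6, v6.40, v6.87]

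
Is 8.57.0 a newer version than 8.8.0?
Yes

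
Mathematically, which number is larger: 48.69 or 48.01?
48.69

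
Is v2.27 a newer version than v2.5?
Yes. Version numbers are compared segment by segment as integers, not as decimals: minor version 27 > 5, so v2.27 > v2.5 (even though the decimal 2.27 < 2.5).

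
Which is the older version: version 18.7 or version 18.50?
version 18.7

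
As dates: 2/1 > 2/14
False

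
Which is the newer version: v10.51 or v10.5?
v10.51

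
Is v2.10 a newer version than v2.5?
Yes. Version numbers are compared segment by segment as integers, not as decimals: minor version 10 > 5, so v2.10 > v2.5 (even though the decimal 2.10 < 2.5).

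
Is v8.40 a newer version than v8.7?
Yes. Version numbers are compared segment by segment as integers, not as decimals: minor version 40 > 7, so v8.40 > v8.7 (even though the decimal 8.40 < 8.7).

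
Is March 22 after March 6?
Yes. Day 22 comes after day 6 in March — this is a date comparison, not a decimal one (the decimal 3.22 would be smaller than 3.6).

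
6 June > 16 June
False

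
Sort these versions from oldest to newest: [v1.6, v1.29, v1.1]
[v1.1, v1.6, v1.29]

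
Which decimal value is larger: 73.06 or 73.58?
73.58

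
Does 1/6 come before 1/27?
Yes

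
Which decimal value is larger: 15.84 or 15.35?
15.84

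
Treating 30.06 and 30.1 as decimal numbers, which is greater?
30.1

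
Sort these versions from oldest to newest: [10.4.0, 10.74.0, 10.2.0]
[10.2.0, 10.4.0, 10.74.0]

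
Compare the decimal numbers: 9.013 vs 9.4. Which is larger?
9.4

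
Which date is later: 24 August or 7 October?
7 October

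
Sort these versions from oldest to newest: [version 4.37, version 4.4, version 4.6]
[version 4.4, version 4.6, version 4.37]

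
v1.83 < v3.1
True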